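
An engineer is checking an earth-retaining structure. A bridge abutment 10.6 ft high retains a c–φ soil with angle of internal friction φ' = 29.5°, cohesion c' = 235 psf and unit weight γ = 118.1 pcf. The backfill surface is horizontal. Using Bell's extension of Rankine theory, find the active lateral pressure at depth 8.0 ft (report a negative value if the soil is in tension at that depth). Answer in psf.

K_a = (1 − sin φ)/(1 + sin φ) = 0.3401.
σ_a = K_a γ z − 2c√K_a = 0.3401×118.1×8.0 − 2×235×0.5832 = 47.23 psf.

47.2 psf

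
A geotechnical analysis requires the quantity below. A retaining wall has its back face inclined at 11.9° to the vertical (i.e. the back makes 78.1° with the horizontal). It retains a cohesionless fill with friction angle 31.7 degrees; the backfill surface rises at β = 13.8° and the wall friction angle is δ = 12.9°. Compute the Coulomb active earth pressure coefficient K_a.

0.460

K_a = sin²(α+φ) / [sin²α · sin(α−δ) · (1 + √{sin(φ+δ)sin(φ−β) / (sin(α−δ)sin(α+β))})²].
With α = 78.1°, φ = 31.7°, δ = 12.9°, β = 13.8°: K_a = 0.4602.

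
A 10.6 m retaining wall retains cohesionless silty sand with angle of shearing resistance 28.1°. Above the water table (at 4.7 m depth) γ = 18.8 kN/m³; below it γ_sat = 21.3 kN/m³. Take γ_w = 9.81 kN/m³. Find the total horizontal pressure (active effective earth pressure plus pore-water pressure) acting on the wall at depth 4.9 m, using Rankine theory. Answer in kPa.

K_a = (1 − sin φ)/(1 + sin φ) = 0.3596.
γ' = 21.3 − 9.81 = 11.49 kN/m³.
Effective vertical stress at 4.9 m: σ'_v = 18.8×4.7 + 11.49×0.200 = 90.66 kPa.
σ'_h = K_a σ'_v = 0.3596 × 90.66 = 32.60 kPa; u = γ_w × 0.200 = 1.962 kPa.
Total σ_h = 32.60 + 1.962 = 34.56 kPa.

34.6 kPa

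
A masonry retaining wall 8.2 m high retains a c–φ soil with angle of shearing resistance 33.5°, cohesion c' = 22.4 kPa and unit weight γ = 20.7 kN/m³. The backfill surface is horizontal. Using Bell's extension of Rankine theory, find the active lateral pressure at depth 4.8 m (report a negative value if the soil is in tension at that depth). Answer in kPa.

K_a = (1 − sin φ)/(1 + sin φ) = 0.2887.
σ_a = K_a γ z − 2c√K_a = 0.2887×20.7×4.8 − 2×22.4×0.5373 = 4.615 kPa.

4.61 kPa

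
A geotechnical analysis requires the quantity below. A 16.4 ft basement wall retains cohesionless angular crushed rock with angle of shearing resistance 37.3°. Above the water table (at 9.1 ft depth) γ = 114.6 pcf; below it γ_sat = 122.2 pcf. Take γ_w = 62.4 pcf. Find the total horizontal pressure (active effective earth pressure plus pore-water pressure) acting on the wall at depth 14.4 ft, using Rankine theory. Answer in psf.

K_a = (1 − sin φ)/(1 + sin φ) = 0.2453.
γ' = 122.2 − 62.4 = 59.80 pcf.
Effective vertical stress at 14.4 ft: σ'_v = 114.6×9.1 + 59.80×5.30 = 1360 psf.
σ'_h = K_a σ'_v = 0.2453 × 1360 = 333.6 psf; u = γ_w × 5.30 = 330.7 psf.
Total σ_h = 333.6 + 330.7 = 664.3 psf.

664 psf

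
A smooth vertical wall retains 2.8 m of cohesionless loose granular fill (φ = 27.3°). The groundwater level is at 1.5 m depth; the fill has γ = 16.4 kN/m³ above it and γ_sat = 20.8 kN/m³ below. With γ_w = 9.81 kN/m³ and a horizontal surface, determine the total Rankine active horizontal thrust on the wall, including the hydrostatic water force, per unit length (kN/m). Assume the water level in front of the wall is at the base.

30.5 kN/m

K_a = tan²(45° − φ/2) = 0.3711.
γ' = 20.8 − 9.81 = 10.99 kN/m³. Depth below WT = 1.3 m.
σ'_h at WT = K_a γ d_w = 9.130 kPa; at base = 9.130 + K_a γ' × 1.3 = 14.43 kPa.
P₁ (0–1.5 m) = ½×9.130×1.5 = 6.847. P₂ (1.5–2.8 m) = ½(9.130+14.43)×1.3 = 15.32.
P_w = ½ γ_w h₂² = 0.5×9.81×1.3² = 8.289. Total = 6.847+15.32+8.289 = 30.45 kN/m.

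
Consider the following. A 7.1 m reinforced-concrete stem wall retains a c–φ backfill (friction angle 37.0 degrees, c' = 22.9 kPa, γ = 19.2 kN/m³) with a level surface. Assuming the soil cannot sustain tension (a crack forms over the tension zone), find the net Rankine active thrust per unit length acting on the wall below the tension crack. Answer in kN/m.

12.8 kN/m

K_a = 0.2486; √K_a = 0.4986.
Tension-crack depth z_c = 2c/(γ√K_a) = 2×22.9/(19.2×0.4986) = 4.784 m.
σ_a at base = K_a γ H − 2c√K_a = 0.2486×19.2×7.1 − 2×22.9×0.4986 = 11.05 kPa.
P_a = ½ × 11.05 × (H − z_c) = 0.5×11.05×2.316 = 12.80 kN/m.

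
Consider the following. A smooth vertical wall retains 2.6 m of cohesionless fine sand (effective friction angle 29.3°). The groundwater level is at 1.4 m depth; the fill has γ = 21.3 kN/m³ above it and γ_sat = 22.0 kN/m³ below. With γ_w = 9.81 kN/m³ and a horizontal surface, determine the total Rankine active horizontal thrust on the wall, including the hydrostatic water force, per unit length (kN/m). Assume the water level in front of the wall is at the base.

K_a = tan²(45° − φ/2) = 0.3428.
γ' = 22.0 − 9.81 = 12.19 kN/m³. Depth below WT = 1.2 m.
σ'_h at WT = K_a γ d_w = 10.22 kPa; at base = 10.22 + K_a γ' × 1.2 = 15.24 kPa.
P₁ (0–1.4 m) = ½×10.22×1.4 = 7.156. P₂ (1.4–2.6 m) = ½(10.22+15.24)×1.2 = 15.28.
P_w = ½ γ_w h₂² = 0.5×9.81×1.2² = 7.063. Total = 7.156+15.28+7.063 = 29.50 kN/m.

29.5 kN/m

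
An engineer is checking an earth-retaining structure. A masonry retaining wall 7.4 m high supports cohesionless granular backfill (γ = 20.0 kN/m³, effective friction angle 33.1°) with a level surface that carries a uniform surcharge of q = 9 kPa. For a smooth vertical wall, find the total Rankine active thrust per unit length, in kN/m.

180 kN/m

K_a = tan²(45° − φ/2) = 0.2936.
Soil triangle: ½ K_a γ H² = 0.5×0.2936×20.0×7.4² = 160.8 kN/m.
Surcharge rectangle: K_a q H = 0.2936×9×7.4 = 19.55 kN/m.
Total = 160.8 + 19.55 = 180.3 kN/m.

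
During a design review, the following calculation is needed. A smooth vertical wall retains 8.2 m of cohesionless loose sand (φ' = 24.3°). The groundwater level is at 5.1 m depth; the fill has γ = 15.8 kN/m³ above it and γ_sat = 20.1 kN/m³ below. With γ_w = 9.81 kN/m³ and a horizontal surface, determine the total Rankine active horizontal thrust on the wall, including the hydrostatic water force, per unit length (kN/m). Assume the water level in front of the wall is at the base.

258 kN/m

K_a = tan²(45° − φ/2) = 0.4169.
γ' = 20.1 − 9.81 = 10.29 kN/m³. Depth below WT = 3.1 m.
σ'_h at WT = K_a γ d_w = 33.60 kPa; at base = 33.60 + K_a γ' × 3.1 = 46.89 kPa.
P₁ (0–5.1 m) = ½×33.60×5.1 = 85.67. P₂ (5.1–8.2 m) = ½(33.60+46.89)×3.1 = 124.8.
P_w = ½ γ_w h₂² = 0.5×9.81×3.1² = 47.14. Total = 85.67+124.8+47.14 = 257.6 kN/m.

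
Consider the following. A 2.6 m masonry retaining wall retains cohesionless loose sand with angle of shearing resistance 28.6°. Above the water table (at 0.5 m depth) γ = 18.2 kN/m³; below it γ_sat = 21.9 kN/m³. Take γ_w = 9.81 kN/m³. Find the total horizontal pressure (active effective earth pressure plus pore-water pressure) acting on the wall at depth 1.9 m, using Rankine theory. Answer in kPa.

K_a = (1 − sin φ)/(1 + sin φ) = 0.3525.
γ' = 21.9 − 9.81 = 12.09 kN/m³.
Effective vertical stress at 1.9 m: σ'_v = 18.2×0.5 + 12.09×1.40 = 26.03 kPa.
σ'_h = K_a σ'_v = 0.3525 × 26.03 = 9.175 kPa; u = γ_w × 1.40 = 13.73 kPa.
Total σ_h = 9.175 + 13.73 = 22.91 kPa.

22.9 kPa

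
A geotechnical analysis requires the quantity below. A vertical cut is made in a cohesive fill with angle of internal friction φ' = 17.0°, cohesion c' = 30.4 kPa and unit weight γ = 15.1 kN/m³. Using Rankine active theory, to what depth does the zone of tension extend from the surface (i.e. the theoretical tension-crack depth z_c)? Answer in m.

K_a = tan²(45° − 17.0°/2) = 0.5475; √K_a = 0.7400.
The active pressure is zero where K_a γ z = 2c√K_a, so z_c = 2c/(γ√K_a) = 2×30.4/(15.1×0.7400) = 5.441 m.

5.44 m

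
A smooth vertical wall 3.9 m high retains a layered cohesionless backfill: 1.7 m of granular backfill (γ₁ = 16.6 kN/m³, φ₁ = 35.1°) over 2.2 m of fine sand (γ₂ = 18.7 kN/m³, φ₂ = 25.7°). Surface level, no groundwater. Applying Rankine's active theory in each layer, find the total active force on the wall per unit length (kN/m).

K_a1 = tan²(45°−35.1°/2) = 0.2698; K_a2 = tan²(45°−25.7°/2) = 0.3950.
Layer 1: σ at base = K_a1 γ₁ h₁ = 7.615 kPa; P₁ = ½×7.615×1.7 = 6.473.
Layer 2: σ_v at top = γ₁h₁ = 28.22; σ_h top = K_a2×28.22 = 11.15; σ_h base = K_a2×(28.22+18.7×2.2) = 27.40.
P₂ = ½(11.15+27.40)×2.2 = 42.40. Total P_a = 6.473+42.40 = 48.87 kN/m.

48.9 kN/m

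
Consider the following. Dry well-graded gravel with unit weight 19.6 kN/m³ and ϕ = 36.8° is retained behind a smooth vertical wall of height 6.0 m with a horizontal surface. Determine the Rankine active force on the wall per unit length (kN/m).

88.5 kN/m

K_a = tan²(45° − φ/2) = 0.2508.
P_a = ½ K_a γ H² = 0.5 × 0.2508 × 19.6 × 6.0² = 88.47 kN/m.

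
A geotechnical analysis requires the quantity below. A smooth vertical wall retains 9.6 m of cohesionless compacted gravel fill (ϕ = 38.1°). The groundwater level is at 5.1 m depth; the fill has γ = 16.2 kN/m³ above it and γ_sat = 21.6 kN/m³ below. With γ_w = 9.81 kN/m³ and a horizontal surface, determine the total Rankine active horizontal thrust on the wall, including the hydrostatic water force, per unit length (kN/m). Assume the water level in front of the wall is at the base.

266 kN/m

K_a = tan²(45° − φ/2) = 0.2368.
γ' = 21.6 − 9.81 = 11.79 kN/m³. Depth below WT = 4.5 m.
σ'_h at WT = K_a γ d_w = 19.57 kPa; at base = 19.57 + K_a γ' × 4.5 = 32.13 kPa.
P₁ (0–5.1 m) = ½×19.57×5.1 = 49.90. P₂ (5.1–9.6 m) = ½(19.57+32.13)×4.5 = 116.3.
P_w = ½ γ_w h₂² = 0.5×9.81×4.5² = 99.33. Total = 49.90+116.3+99.33 = 265.5 kN/m.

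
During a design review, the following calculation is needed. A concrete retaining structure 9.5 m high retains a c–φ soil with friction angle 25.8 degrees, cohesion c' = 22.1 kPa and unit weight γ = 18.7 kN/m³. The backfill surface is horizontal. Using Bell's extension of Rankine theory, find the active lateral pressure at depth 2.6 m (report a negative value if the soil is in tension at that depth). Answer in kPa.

K_a = (1 − sin φ)/(1 + sin φ) = 0.3935.
σ_a = K_a γ z − 2c√K_a = 0.3935×18.7×2.6 − 2×22.1×0.6273 = -8.594 kPa.

-8.59 kPa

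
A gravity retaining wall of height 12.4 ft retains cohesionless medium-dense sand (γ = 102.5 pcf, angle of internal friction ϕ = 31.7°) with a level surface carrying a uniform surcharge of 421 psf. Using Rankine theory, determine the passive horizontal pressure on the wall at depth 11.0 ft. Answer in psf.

4980 psf

K_p = (1 + sin φ)/(1 − sin φ) = 3.215.
σ_v = γz + q = 102.5 × 11.0 + 421 = 1548 psf.
σ_h = K_p σ_v = 3.215 × 1548 = 4978 psf.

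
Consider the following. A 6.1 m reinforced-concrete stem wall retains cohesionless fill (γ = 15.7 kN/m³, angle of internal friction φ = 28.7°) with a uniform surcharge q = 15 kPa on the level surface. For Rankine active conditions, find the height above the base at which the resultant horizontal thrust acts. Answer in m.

2.28 m

K_a = 0.3511.
Triangular part P₁ = ½K_aγH² = 102.6 at H/3 = 2.033 m; rectangular part P₂ = K_a q H = 32.13 at H/2 = 3.050 m.
ȳ = (P₁·2.033 + P₂·3.050)/(P₁+P₂) = 2.276 m.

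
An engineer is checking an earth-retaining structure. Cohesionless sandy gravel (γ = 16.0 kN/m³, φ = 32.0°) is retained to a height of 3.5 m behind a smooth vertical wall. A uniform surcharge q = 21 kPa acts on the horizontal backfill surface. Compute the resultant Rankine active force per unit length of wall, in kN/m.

K_a = tan²(45° − φ/2) = 0.3073.
Soil triangle: ½ K_a γ H² = 0.5×0.3073×16.0×3.5² = 30.11 kN/m.
Surcharge rectangle: K_a q H = 0.3073×21×3.5 = 22.58 kN/m.
Total = 30.11 + 22.58 = 52.69 kN/m.

52.7 kN/m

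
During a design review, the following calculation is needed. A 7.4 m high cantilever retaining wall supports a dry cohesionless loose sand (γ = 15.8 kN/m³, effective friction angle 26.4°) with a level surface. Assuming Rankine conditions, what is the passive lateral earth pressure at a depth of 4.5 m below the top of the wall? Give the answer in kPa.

185 kPa

K_p = (1 + sin φ)/(1 − sin φ) = 2.601.
σ_h = K_p γ z = 2.601 × 15.8 × 4.5 = 184.9 kPa.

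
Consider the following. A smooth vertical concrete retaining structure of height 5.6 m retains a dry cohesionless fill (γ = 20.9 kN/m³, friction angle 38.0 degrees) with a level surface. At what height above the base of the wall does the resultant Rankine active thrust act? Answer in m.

1.87 m

K_a = 0.2379.
The pressure distribution is triangular, so the resultant acts at H/3 above the base = 5.6/3 = 1.867 m.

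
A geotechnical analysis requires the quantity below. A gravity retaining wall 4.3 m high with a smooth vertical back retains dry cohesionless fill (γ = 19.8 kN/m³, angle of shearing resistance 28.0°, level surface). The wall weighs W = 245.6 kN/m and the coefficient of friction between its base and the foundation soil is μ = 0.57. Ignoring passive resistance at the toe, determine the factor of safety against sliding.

K_a = tan²(45° − 28.0°/2) = 0.3610.
P_a = ½K_aγH² = 0.5×0.3610×19.8×4.3² = 66.09 kN/m, acting at H/3 = 1.433 m above the base.
FS_sliding = μW / P_a = 0.57×245.6 / 66.09 = 2.118.

2.12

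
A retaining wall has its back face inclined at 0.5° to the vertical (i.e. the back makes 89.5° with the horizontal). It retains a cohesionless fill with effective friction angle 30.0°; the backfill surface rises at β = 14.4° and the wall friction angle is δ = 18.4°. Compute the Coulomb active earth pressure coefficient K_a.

0.372

K_a = sin²(α+φ) / [sin²α · sin(α−δ) · (1 + √{sin(φ+δ)sin(φ−β) / (sin(α−δ)sin(α+β))})²].
With α = 89.5°, φ = 30.0°, δ = 18.4°, β = 14.4°: K_a = 0.3716.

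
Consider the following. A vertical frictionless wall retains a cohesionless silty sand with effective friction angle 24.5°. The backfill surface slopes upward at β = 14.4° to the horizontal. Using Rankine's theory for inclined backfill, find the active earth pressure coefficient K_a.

0.474

K_a = cos β · (cos β − √(cos²β − cos²φ)) / (cos β + √(cos²β − cos²φ)).
cos β = 0.9686, cos φ = 0.9100, √(cos²β − cos²φ) = 0.3318.
K_a = 0.9686 × (0.9686 − 0.3318)/(0.9686 + 0.3318) = 0.4742.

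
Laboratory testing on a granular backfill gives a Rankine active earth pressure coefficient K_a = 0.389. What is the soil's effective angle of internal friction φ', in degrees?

K_a = tan²(45° − φ/2) ⇒ 45° − φ/2 = arctan(√0.389) = 31.95°.
φ = 2(45° − 31.95°) = 26.10°.

26.1°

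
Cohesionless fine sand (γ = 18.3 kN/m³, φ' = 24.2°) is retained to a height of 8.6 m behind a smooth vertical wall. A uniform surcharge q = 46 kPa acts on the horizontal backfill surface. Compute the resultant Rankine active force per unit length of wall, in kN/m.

K_a = tan²(45° − φ/2) = 0.4185.
Soil triangle: ½ K_a γ H² = 0.5×0.4185×18.3×8.6² = 283.2 kN/m.
Surcharge rectangle: K_a q H = 0.4185×46×8.6 = 165.6 kN/m.
Total = 283.2 + 165.6 = 448.8 kN/m.

449 kN/m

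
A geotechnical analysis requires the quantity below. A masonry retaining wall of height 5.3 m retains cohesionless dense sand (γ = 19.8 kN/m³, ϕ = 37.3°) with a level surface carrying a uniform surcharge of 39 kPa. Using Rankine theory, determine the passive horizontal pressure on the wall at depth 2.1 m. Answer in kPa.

328 kPa

K_p = (1 + sin φ)/(1 − sin φ) = 4.076.
σ_v = γz + q = 19.8 × 2.1 + 39 = 80.58 kPa.
σ_h = K_p σ_v = 4.076 × 80.58 = 328.4 kPa.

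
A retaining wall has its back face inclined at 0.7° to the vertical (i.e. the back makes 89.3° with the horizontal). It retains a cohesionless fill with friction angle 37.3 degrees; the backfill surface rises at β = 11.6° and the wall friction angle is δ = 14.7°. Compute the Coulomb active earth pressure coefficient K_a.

0.261

K_a = sin²(α+φ) / [sin²α · sin(α−δ) · (1 + √{sin(φ+δ)sin(φ−β) / (sin(α−δ)sin(α+β))})²].
With α = 89.3°, φ = 37.3°, δ = 14.7°, β = 11.6°: K_a = 0.2609.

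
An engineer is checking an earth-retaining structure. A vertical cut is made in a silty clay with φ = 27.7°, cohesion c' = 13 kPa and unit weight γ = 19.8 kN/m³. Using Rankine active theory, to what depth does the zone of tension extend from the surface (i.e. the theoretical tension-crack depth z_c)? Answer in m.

2.17 m

K_a = tan²(45° − 27.7°/2) = 0.3653; √K_a = 0.6044.
The active pressure is zero where K_a γ z = 2c√K_a, so z_c = 2c/(γ√K_a) = 2×13/(19.8×0.6044) = 2.173 m.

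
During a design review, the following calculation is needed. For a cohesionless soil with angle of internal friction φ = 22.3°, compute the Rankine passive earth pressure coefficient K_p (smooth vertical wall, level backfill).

K_p = (1 + sin φ)/(1 − sin φ) = tan²(45° + 22.3°/2) = 2.223.

2.22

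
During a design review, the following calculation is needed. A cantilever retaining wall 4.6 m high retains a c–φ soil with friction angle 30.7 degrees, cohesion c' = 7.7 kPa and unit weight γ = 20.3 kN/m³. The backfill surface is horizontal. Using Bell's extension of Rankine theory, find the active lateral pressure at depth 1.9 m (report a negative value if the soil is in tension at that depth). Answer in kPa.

K_a = (1 − sin φ)/(1 + sin φ) = 0.3240.
σ_a = K_a γ z − 2c√K_a = 0.3240×20.3×1.9 − 2×7.7×0.5692 = 3.732 kPa.

3.73 kPa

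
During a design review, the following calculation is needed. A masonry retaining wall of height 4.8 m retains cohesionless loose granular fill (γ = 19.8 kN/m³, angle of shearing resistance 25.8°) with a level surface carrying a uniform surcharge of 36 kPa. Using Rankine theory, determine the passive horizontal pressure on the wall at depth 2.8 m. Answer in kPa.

232 kPa

K_p = (1 + sin φ)/(1 − sin φ) = 2.541.
σ_v = γz + q = 19.8 × 2.8 + 36 = 91.44 kPa.
σ_h = K_p σ_v = 2.541 × 91.44 = 232.4 kPa.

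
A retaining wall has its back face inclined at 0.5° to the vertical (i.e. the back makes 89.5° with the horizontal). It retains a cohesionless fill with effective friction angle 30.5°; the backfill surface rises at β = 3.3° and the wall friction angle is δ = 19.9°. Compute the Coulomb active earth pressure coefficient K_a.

K_a = sin²(α+φ) / [sin²α · sin(α−δ) · (1 + √{sin(φ+δ)sin(φ−β) / (sin(α−δ)sin(α+β))})²].
With α = 89.5°, φ = 30.5°, δ = 19.9°, β = 3.3°: K_a = 0.3074.

0.307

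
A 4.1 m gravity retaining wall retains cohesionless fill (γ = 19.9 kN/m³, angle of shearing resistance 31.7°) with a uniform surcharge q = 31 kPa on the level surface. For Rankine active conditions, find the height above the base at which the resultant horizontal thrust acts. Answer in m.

K_a = 0.3111.
Triangular part P₁ = ½K_aγH² = 52.03 at H/3 = 1.367 m; rectangular part P₂ = K_a q H = 39.54 at H/2 = 2.050 m.
ȳ = (P₁·1.367 + P₂·2.050)/(P₁+P₂) = 1.662 m.

1.66 m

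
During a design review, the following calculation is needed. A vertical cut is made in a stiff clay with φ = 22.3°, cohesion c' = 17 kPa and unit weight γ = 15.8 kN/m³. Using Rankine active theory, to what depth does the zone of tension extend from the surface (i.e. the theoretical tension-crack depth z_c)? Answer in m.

3.21 m

K_a = tan²(45° − 22.3°/2) = 0.4498; √K_a = 0.6707.
The active pressure is zero where K_a γ z = 2c√K_a, so z_c = 2c/(γ√K_a) = 2×17/(15.8×0.6707) = 3.208 m.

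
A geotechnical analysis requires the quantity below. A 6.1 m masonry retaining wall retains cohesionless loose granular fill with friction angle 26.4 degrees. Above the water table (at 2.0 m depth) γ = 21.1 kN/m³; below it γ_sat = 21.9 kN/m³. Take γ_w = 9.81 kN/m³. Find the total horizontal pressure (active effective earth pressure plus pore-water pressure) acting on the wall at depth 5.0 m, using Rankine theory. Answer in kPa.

59.6 kPa

K_a = (1 − sin φ)/(1 + sin φ) = 0.3844.
γ' = 21.9 − 9.81 = 12.09 kN/m³.
Effective vertical stress at 5.0 m: σ'_v = 21.1×2.0 + 12.09×3.00 = 78.47 kPa.
σ'_h = K_a σ'_v = 0.3844 × 78.47 = 30.17 kPa; u = γ_w × 3.00 = 29.43 kPa.
Total σ_h = 30.17 + 29.43 = 59.60 kPa.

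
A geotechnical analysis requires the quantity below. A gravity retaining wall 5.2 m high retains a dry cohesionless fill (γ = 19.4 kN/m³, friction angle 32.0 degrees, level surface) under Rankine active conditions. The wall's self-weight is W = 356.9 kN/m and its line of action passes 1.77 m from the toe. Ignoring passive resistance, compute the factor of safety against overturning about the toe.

4.52

K_a = tan²(45° − 32.0°/2) = 0.3073.
P_a = ½K_aγH² = 0.5×0.3073×19.4×5.2² = 80.59 kN/m, acting at H/3 = 1.733 m above the base.
Overturning moment M_o = P_a × H/3 = 80.59 × 1.733 = 139.7.
Resisting moment M_r = W × 1.77 = 356.9 × 1.77 = 631.7.
FS_overturning = M_r/M_o = 631.7/139.7 = 4.522.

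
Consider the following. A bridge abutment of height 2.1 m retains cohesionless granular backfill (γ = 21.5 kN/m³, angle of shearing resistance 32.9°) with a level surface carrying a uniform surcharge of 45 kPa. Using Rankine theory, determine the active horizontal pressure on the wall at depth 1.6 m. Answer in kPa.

K_a = (1 − sin φ)/(1 + sin φ) = 0.2960.
σ_v = γz + q = 21.5 × 1.6 + 45 = 79.40 kPa.
σ_h = K_a σ_v = 0.2960 × 79.40 = 23.50 kPa.

23.5 kPa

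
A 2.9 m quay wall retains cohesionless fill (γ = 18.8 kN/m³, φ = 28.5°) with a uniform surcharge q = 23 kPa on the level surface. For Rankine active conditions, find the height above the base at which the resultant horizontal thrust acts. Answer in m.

1.19 m

K_a = 0.3540.
Triangular part P₁ = ½K_aγH² = 27.98 at H/3 = 0.9667 m; rectangular part P₂ = K_a q H = 23.61 at H/2 = 1.450 m.
ȳ = (P₁·0.9667 + P₂·1.450)/(P₁+P₂) = 1.188 m.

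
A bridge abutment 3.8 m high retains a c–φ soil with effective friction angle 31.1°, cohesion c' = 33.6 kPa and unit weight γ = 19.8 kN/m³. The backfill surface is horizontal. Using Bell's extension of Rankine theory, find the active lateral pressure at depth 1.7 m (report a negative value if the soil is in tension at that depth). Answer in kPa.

K_a = (1 − sin φ)/(1 + sin φ) = 0.3188.
σ_a = K_a γ z − 2c√K_a = 0.3188×19.8×1.7 − 2×33.6×0.5646 = -27.21 kPa.

-27.2 kPa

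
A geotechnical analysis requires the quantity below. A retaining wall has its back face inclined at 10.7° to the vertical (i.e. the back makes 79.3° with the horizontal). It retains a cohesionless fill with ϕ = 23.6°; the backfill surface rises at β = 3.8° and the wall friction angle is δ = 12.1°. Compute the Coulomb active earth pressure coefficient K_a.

0.498

K_a = sin²(α+φ) / [sin²α · sin(α−δ) · (1 + √{sin(φ+δ)sin(φ−β) / (sin(α−δ)sin(α+β))})²].
With α = 79.3°, φ = 23.6°, δ = 12.1°, β = 3.8°: K_a = 0.4976.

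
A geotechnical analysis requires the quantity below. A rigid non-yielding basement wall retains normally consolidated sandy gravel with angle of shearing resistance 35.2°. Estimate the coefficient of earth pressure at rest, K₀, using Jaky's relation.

0.424

K₀ = 1 − sin φ' = 1 − sin 35.2° = 0.4236.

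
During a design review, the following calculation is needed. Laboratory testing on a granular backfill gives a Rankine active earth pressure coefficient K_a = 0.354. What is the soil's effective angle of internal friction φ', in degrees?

28.5°

K_a = tan²(45° − φ/2) ⇒ 45° − φ/2 = arctan(√0.354) = 30.75°.
φ = 2(45° − 30.75°) = 28.50°.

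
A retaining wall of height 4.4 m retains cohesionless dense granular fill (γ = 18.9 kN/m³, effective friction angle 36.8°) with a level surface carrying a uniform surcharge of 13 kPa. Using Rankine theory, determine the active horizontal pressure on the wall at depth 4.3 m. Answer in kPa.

K_a = (1 − sin φ)/(1 + sin φ) = 0.2508.
σ_v = γz + q = 18.9 × 4.3 + 13 = 94.27 kPa.
σ_h = K_a σ_v = 0.2508 × 94.27 = 23.64 kPa.

23.6 kPa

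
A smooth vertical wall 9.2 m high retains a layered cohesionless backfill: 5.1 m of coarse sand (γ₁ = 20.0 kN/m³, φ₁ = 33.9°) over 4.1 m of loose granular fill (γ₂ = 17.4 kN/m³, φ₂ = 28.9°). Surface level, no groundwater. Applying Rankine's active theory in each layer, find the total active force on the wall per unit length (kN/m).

270 kN/m

K_a1 = tan²(45°−33.9°/2) = 0.2839; K_a2 = tan²(45°−28.9°/2) = 0.3484.
Layer 1: σ at base = K_a1 γ₁ h₁ = 28.96 kPa; P₁ = ½×28.96×5.1 = 73.84.
Layer 2: σ_v at top = γ₁h₁ = 102.0; σ_h top = K_a2×102.0 = 35.53; σ_h base = K_a2×(102.0+17.4×4.1) = 60.38.
P₂ = ½(35.53+60.38)×4.1 = 196.6. Total P_a = 73.84+196.6 = 270.5 kN/m.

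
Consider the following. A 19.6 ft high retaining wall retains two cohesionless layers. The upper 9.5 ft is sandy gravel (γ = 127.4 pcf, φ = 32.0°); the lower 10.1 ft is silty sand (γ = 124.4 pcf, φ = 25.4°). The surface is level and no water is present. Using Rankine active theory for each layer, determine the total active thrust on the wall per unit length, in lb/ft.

K_a1 = tan²(45°−32.0°/2) = 0.3073; K_a2 = tan²(45°−25.4°/2) = 0.3996.
Layer 1: σ at base = K_a1 γ₁ h₁ = 371.9 psf; P₁ = ½×371.9×9.5 = 1766.
Layer 2: σ_v at top = γ₁h₁ = 1210; σ_h top = K_a2×1210 = 483.7; σ_h base = K_a2×(1210+124.4×10.1) = 985.8.
P₂ = ½(483.7+985.8)×10.1 = 7421. Total P_a = 1766+7421 = 9187 lb/ft.

9190 lb/ft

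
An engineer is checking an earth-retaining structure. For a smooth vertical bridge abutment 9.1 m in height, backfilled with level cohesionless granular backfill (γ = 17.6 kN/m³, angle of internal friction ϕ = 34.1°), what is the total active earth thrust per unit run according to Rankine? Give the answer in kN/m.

205 kN/m

K_a = tan²(45° − φ/2) = 0.2815.
P_a = ½ K_a γ H² = 0.5 × 0.2815 × 17.6 × 9.1² = 205.2 kN/m.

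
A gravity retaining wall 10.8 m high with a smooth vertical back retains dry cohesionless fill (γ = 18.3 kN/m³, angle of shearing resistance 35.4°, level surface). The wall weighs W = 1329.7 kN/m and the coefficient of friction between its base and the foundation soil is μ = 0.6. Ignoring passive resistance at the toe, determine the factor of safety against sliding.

2.81

K_a = tan²(45° − 35.4°/2) = 0.2664.
P_a = ½K_aγH² = 0.5×0.2664×18.3×10.8² = 284.3 kN/m, acting at H/3 = 3.600 m above the base.
FS_sliding = μW / P_a = 0.6×1329.7 / 284.3 = 2.806.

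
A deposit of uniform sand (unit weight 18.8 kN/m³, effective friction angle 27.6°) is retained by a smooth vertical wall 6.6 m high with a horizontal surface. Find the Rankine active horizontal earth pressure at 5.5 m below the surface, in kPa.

K_a = (1 − sin φ)/(1 + sin φ) = 0.3668.
σ_h = K_a γ z = 0.3668 × 18.8 × 5.5 = 37.92 kPa.

37.9 kPa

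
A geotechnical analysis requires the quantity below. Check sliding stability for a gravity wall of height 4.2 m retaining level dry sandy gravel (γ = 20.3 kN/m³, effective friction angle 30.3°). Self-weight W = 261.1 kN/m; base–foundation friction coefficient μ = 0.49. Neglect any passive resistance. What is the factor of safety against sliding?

2.17

K_a = tan²(45° − 30.3°/2) = 0.3293.
P_a = ½K_aγH² = 0.5×0.3293×20.3×4.2² = 58.96 kN/m, acting at H/3 = 1.400 m above the base.
FS_sliding = μW / P_a = 0.49×261.1 / 58.96 = 2.170.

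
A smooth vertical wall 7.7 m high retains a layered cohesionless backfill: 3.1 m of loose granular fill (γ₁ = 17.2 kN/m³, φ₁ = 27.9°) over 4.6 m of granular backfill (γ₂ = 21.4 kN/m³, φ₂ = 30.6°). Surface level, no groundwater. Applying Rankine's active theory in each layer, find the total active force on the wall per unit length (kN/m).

183 kN/m

K_a1 = tan²(45°−27.9°/2) = 0.3625; K_a2 = tan²(45°−30.6°/2) = 0.3253.
Layer 1: σ at base = K_a1 γ₁ h₁ = 19.33 kPa; P₁ = ½×19.33×3.1 = 29.96.
Layer 2: σ_v at top = γ₁h₁ = 53.32; σ_h top = K_a2×53.32 = 17.35; σ_h base = K_a2×(53.32+21.4×4.6) = 49.37.
P₂ = ½(17.35+49.37)×4.6 = 153.5. Total P_a = 29.96+153.5 = 183.4 kN/m.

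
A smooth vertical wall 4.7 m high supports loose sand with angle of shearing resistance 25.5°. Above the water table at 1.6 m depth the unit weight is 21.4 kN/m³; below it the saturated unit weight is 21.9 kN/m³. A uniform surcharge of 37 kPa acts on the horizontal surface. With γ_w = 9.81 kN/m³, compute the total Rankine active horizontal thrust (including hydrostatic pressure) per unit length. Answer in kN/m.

193 kN/m

K_a = tan²(45° − φ/2) = 0.3981.
γ' = 21.9 − 9.81 = 12.09 kN/m³. h₂ = H − d_w = 3.1 m.
σ'_h: at surface K_a·q = 14.73; at WT K_a(q+γd_w) = 28.36; at base K_a(q+γd_w+γ'h₂) = 43.28 kPa.
P₁ = ½(14.73+28.36)×1.6 = 34.47; P₂ = ½(28.36+43.28)×3.1 = 111.0; P_w = ½γ_w h₂² = 47.14.
Total = 34.47+111.0+47.14 = 192.7 kN/m.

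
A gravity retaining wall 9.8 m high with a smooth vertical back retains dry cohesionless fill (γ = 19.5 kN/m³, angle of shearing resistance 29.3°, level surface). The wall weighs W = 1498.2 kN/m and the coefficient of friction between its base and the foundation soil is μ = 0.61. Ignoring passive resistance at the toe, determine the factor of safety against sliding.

2.85

K_a = tan²(45° − 29.3°/2) = 0.3428.
P_a = ½K_aγH² = 0.5×0.3428×19.5×9.8² = 321.0 kN/m, acting at H/3 = 3.267 m above the base.
FS_sliding = μW / P_a = 0.61×1498.2 / 321.0 = 2.847.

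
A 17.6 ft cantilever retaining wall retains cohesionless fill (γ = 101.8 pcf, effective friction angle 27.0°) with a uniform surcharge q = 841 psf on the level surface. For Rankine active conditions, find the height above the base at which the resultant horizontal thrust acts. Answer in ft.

7.29 ft

K_a = 0.3755.
Triangular part P₁ = ½K_aγH² = 5921 at H/3 = 5.867 ft; rectangular part P₂ = K_a q H = 5558 at H/2 = 8.800 ft.
ȳ = (P₁·5.867 + P₂·8.800)/(P₁+P₂) = 7.287 ft.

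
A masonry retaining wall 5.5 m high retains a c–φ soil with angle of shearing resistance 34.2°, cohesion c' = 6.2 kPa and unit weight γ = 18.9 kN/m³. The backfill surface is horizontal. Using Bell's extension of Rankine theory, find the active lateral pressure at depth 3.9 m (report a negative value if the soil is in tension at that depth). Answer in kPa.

K_a = (1 − sin φ)/(1 + sin φ) = 0.2803.
σ_a = K_a γ z − 2c√K_a = 0.2803×18.9×3.9 − 2×6.2×0.5295 = 14.10 kPa.

14.1 kPa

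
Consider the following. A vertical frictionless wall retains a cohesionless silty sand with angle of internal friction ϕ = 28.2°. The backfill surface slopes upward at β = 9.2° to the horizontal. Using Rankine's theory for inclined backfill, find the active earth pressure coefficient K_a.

0.374

K_a = cos β · (cos β − √(cos²β − cos²φ)) / (cos β + √(cos²β − cos²φ)).
cos β = 0.9871, cos φ = 0.8813, √(cos²β − cos²φ) = 0.4447.
K_a = 0.9871 × (0.9871 − 0.4447)/(0.9871 + 0.4447) = 0.3740.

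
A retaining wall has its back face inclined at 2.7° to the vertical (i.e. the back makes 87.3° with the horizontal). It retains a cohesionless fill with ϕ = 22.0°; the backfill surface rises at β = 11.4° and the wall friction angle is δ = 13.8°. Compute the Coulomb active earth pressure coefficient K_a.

0.521

K_a = sin²(α+φ) / [sin²α · sin(α−δ) · (1 + √{sin(φ+δ)sin(φ−β) / (sin(α−δ)sin(α+β))})²].
With α = 87.3°, φ = 22.0°, δ = 13.8°, β = 11.4°: K_a = 0.5209.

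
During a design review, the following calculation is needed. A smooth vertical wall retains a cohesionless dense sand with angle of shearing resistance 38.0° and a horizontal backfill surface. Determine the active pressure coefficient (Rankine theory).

K_a = tan²(45° − φ/2) = tan²(26.00°) = 0.2379.

0.238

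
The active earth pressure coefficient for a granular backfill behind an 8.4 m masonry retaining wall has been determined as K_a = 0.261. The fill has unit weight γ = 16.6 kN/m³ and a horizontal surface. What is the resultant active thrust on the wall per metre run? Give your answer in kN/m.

153 kN/m

P = ½ K_a γ H² = 0.5 × 0.261 × 16.6 × 8.4² = 152.9 kN/m.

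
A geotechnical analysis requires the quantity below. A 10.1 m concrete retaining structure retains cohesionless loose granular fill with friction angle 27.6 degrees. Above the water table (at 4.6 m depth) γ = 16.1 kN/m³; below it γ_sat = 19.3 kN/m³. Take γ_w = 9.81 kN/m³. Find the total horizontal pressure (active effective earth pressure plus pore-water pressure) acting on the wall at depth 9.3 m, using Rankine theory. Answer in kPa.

K_a = (1 − sin φ)/(1 + sin φ) = 0.3668.
γ' = 19.3 − 9.81 = 9.490 kN/m³.
Effective vertical stress at 9.3 m: σ'_v = 16.1×4.6 + 9.490×4.70 = 118.7 kPa.
σ'_h = K_a σ'_v = 0.3668 × 118.7 = 43.52 kPa; u = γ_w × 4.70 = 46.11 kPa.
Total σ_h = 43.52 + 46.11 = 89.63 kPa.

89.6 kPa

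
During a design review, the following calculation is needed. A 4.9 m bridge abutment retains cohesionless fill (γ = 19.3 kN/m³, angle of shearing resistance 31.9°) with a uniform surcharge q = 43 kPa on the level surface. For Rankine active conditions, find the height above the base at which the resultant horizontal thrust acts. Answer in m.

K_a = 0.3085.
Triangular part P₁ = ½K_aγH² = 71.48 at H/3 = 1.633 m; rectangular part P₂ = K_a q H = 65.01 at H/2 = 2.450 m.
ȳ = (P₁·1.633 + P₂·2.450)/(P₁+P₂) = 2.022 m.

2.02 m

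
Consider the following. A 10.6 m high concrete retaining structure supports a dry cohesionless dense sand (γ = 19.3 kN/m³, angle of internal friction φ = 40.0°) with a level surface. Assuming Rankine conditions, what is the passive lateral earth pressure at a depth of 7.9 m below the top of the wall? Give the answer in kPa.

701 kPa

K_p = (1 + sin φ)/(1 − sin φ) = 4.599.
σ_h = K_p γ z = 4.599 × 19.3 × 7.9 = 701.2 kPa.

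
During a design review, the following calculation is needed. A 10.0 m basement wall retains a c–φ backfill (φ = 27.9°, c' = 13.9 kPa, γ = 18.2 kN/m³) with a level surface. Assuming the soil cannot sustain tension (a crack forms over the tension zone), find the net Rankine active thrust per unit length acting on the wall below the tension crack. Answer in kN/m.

184 kN/m

K_a = 0.3625; √K_a = 0.6020.
Tension-crack depth z_c = 2c/(γ√K_a) = 2×13.9/(18.2×0.6020) = 2.537 m.
σ_a at base = K_a γ H − 2c√K_a = 0.3625×18.2×10.0 − 2×13.9×0.6020 = 49.23 kPa.
P_a = ½ × 49.23 × (H − z_c) = 0.5×49.23×7.463 = 183.7 kN/m.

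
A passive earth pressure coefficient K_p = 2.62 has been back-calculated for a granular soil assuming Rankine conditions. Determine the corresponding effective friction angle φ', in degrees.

K_p = (1+sin φ)/(1−sin φ) ⇒ sin φ = (K_p − 1)/(K_p + 1) = 0.4475.
φ = arcsin(0.4475) = 26.58°.

26.6°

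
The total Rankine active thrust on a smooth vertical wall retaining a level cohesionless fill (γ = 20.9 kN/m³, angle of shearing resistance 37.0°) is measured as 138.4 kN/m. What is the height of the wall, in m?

7.30 m

K_a = 0.2486. P_a = ½ K_a γ H² ⇒ H = √(2P_a/(K_a γ)).
H = √(2×138.4/(0.2486×20.9)) = 7.299 m.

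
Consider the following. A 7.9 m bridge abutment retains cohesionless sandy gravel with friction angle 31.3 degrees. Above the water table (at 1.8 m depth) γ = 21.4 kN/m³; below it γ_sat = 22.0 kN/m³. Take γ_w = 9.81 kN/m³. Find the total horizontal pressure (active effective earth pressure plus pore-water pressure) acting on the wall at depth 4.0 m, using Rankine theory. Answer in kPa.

42.2 kPa

K_a = (1 − sin φ)/(1 + sin φ) = 0.3162.
γ' = 22.0 − 9.81 = 12.19 kN/m³.
Effective vertical stress at 4.0 m: σ'_v = 21.4×1.8 + 12.19×2.20 = 65.34 kPa.
σ'_h = K_a σ'_v = 0.3162 × 65.34 = 20.66 kPa; u = γ_w × 2.20 = 21.58 kPa.
Total σ_h = 20.66 + 21.58 = 42.24 kPa.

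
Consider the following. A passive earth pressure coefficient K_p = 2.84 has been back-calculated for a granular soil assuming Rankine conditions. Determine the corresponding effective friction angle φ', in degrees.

28.6°

K_p = (1+sin φ)/(1−sin φ) ⇒ sin φ = (K_p − 1)/(K_p + 1) = 0.4792.
φ = arcsin(0.4792) = 28.63°.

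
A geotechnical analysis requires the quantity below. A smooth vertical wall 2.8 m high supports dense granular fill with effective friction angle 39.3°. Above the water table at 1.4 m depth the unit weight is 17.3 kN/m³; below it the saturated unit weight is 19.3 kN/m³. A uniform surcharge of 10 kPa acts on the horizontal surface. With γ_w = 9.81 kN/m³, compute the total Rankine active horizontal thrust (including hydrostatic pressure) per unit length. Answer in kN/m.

29.4 kN/m

K_a = tan²(45° − φ/2) = 0.2245.
γ' = 19.3 − 9.81 = 9.490 kN/m³. h₂ = H − d_w = 1.4 m.
σ'_h: at surface K_a·q = 2.245; at WT K_a(q+γd_w) = 7.681; at base K_a(q+γd_w+γ'h₂) = 10.66 kPa.
P₁ = ½(2.245+7.681)×1.4 = 6.948; P₂ = ½(7.681+10.66)×1.4 = 12.84; P_w = ½γ_w h₂² = 9.614.
Total = 6.948+12.84+9.614 = 29.40 kN/m.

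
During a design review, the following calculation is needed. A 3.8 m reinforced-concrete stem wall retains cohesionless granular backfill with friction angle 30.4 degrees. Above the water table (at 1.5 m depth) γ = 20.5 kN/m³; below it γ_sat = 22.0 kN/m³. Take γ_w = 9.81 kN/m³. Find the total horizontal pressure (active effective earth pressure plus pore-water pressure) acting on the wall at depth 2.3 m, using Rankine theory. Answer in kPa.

K_a = (1 − sin φ)/(1 + sin φ) = 0.3280.
γ' = 22.0 − 9.81 = 12.19 kN/m³.
Effective vertical stress at 2.3 m: σ'_v = 20.5×1.5 + 12.19×0.800 = 40.50 kPa.
σ'_h = K_a σ'_v = 0.3280 × 40.50 = 13.28 kPa; u = γ_w × 0.800 = 7.848 kPa.
Total σ_h = 13.28 + 7.848 = 21.13 kPa.

21.1 kPa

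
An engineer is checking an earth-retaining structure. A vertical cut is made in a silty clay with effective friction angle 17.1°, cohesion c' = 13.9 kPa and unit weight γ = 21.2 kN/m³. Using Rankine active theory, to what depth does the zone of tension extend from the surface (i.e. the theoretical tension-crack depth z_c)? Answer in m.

1.78 m

K_a = tan²(45° − 17.1°/2) = 0.5455; √K_a = 0.7386.
The active pressure is zero where K_a γ z = 2c√K_a, so z_c = 2c/(γ√K_a) = 2×13.9/(21.2×0.7386) = 1.775 m.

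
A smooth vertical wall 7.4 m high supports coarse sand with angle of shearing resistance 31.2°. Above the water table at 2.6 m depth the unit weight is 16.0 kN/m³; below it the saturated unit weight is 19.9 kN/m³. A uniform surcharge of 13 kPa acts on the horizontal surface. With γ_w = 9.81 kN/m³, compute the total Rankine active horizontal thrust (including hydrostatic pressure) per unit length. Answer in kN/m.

K_a = tan²(45° − φ/2) = 0.3175.
γ' = 19.9 − 9.81 = 10.09 kN/m³. h₂ = H − d_w = 4.8 m.
σ'_h: at surface K_a·q = 4.127; at WT K_a(q+γd_w) = 17.34; at base K_a(q+γd_w+γ'h₂) = 32.71 kPa.
P₁ = ½(4.127+17.34)×2.6 = 27.90; P₂ = ½(17.34+32.71)×4.8 = 120.1; P_w = ½γ_w h₂² = 113.0.
Total = 27.90+120.1+113.0 = 261.0 kN/m.

261 kN/m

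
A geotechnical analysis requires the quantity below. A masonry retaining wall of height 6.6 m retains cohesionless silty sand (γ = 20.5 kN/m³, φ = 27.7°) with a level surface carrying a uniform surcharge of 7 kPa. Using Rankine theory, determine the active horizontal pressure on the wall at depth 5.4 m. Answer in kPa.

K_a = (1 − sin φ)/(1 + sin φ) = 0.3653.
σ_v = γz + q = 20.5 × 5.4 + 7 = 117.7 kPa.
σ_h = K_a σ_v = 0.3653 × 117.7 = 43.00 kPa.

43.0 kPa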